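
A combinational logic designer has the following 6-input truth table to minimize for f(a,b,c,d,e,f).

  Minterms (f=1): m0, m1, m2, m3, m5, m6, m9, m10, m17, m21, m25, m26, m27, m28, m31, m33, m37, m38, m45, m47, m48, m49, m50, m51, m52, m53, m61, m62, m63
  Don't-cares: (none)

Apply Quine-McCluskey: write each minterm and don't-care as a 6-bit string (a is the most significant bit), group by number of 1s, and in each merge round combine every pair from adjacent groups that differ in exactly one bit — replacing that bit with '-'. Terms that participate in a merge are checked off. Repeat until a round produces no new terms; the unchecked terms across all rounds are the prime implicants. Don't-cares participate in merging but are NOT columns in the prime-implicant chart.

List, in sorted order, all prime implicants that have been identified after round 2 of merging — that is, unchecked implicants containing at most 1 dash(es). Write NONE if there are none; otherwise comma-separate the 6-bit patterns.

Round 0: 000000✓ 000001✓ 000010✓ 000011✓ 000101✓ 000110✓ 001001✓ 001010✓ 010001✓ 010101✓ 011001✓ 011010✓ 011011✓ 011100 011111✓ 100001✓ 100101✓ 100110✓ 101101✓ 101111✓ 110000✓ 110001✓ 110010✓ 110011✓ 110100✓ 110101✓ 111101✓ 111110✓ 111111✓
Round 1: -00001✓ -00101✓ -00110 -10001✓ -10101✓ -11111 0-0001✓ 0-0101✓ 0-1001✓ 0-1010 00-001✓ 00-010 000-01✓ 000-10 0000-0✓ 0000-1✓ 00000-✓ 00001-✓ 01-001✓ 010-01✓ 011-11 0110-1 01101- 1-0001✓ 1-0101✓ 1-1101✓ 1-1111✓ 10-101✓ 100-01✓ 1011-1✓ 11-101✓ 110-00✓ 110-01✓ 1100-0✓ 1100-1✓ 11000-✓ 11001-✓ 11010-✓ 1111-1✓ 11111-
Round 2: --0001✓ --0101✓ -00-01✓ -10-01✓ 0--001 0-0-01✓ 0000-- 1--101 1-0-01✓ 1-11-1 110-0- 1100--
Round 3: --0-01
PIs = {--0-01, -00110, -11111, 0--001, 0-1010, 00-010, 000-10, 0000--, 011-11, 0110-1, 01101-, 011100, 1--101, 1-11-1, 110-0-, 1100--, 11111-}

-00110, -11111, 0-1010, 00-010, 000-10, 011-11, 0110-1, 01101-, 011100, 11111-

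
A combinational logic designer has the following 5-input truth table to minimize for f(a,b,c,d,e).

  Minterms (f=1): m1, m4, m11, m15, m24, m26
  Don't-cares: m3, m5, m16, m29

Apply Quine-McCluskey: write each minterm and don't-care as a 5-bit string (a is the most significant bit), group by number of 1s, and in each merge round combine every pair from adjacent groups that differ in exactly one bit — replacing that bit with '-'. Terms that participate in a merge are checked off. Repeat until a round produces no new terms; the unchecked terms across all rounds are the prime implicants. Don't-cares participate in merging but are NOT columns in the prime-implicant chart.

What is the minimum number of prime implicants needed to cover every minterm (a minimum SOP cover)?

[col 0] 00001*, 00011*, 00100*, 00101*, 01011*, 01111*, 10000*, 11000*, 11010*, 11101
[col 1] 0-011, 00-01, 000-1, 0010-, 01-11, 1-000, 110-0
Prime implicants: 0-011, 00-01, 000-1, 0010-, 01-11, 1-000, 110-0, 11101
PI chart (minterm → PIs covering it):
  1 | 00-01,000-1
  4 | 0010-  (sole → essential)
  11 | 0-011,01-11
  15 | 01-11  (sole → essential)
  24 | 1-000,110-0
  26 | 110-0  (sole → essential)
Essential prime implicants: 0010-, 01-11, 110-0
Petrick residual → 00-01
Minimum SOP uses 4 PIs: a'b'd'e + a'b'cd' + a'bde + abc'e'

4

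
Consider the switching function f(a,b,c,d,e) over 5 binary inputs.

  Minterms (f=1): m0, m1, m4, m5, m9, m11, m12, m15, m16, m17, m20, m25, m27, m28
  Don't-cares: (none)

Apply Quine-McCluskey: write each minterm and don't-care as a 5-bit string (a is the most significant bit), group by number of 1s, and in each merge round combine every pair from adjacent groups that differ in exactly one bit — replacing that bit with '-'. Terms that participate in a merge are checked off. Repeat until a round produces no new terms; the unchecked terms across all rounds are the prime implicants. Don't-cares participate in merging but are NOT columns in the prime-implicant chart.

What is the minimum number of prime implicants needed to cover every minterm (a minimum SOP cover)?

5

[col 0] 00000*, 00001*, 00100*, 00101*, 01001*, 01011*, 01100*, 01111*, 10000*, 10001*, 10100*, 11001*, 11011*, 11100*
[col 1] -0000*, -0001*, -0100*, -1001*, -1011*, -1100*, 0-001*, 0-100*, 00-00*, 00-01*, 0000-*, 0010-*, 01-11, 010-1*, 1-001*, 1-100*, 10-00*, 1000-*, 110-1*
[col 2] --001, --100, -0-00, -000-, -10-1, 00-0-
Prime implicants: --001, --100, -0-00, -000-, -10-1, 00-0-, 01-11
PI chart (minterm → PIs covering it):
  0 | -0-00,-000-,00-0-
  1 | --001,-000-,00-0-
  4 | --100,-0-00,00-0-
  5 | 00-0-  (sole → essential)
  9 | --001,-10-1
  11 | -10-1,01-11
  12 | --100  (sole → essential)
  15 | 01-11  (sole → essential)
  16 | -0-00,-000-
  17 | --001,-000-
  20 | --100,-0-00
  25 | --001,-10-1
  27 | -10-1  (sole → essential)
  28 | --100  (sole → essential)
Essential prime implicants: --100, -10-1, 00-0-, 01-11
Petrick residual → -000-
Minimum SOP uses 5 PIs: cd'e' + b'c'd' + bc'e + a'b'd' + a'bde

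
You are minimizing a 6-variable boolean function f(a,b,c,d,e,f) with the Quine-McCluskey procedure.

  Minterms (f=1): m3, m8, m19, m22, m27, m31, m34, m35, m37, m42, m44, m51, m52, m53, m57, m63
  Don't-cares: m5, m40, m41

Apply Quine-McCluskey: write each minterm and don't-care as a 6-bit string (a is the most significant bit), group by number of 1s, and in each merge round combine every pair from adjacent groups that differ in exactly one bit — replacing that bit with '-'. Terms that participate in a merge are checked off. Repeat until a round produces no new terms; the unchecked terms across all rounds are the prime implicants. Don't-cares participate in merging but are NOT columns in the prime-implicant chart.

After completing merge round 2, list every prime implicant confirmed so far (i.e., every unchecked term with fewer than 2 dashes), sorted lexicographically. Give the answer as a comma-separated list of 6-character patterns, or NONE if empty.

[col 0] 000011*, 000101*, 001000*, 010011*, 010110, 011011*, 011111*, 100010*, 100011*, 100101*, 101000*, 101001*, 101010*, 101100*, 110011*, 110100*, 110101*, 111001*, 111111*
[col 1] -00011*, -00101, -01000, -10011*, -11111, 0-0011*, 01-011, 011-11, 1-0011*, 1-0101, 1-1001, 10-010, 10001-, 101-00, 1010-0, 10100-, 11010-
[col 2] --0011
Prime implicants: --0011, -00101, -01000, -11111, 01-011, 010110, 011-11, 1-0101, 1-1001, 10-010, 10001-, 101-00, 1010-0, 10100-, 11010-

-00101, -01000, -11111, 01-011, 010110, 011-11, 1-0101, 1-1001, 10-010, 10001-, 101-00, 1010-0, 10100-, 11010-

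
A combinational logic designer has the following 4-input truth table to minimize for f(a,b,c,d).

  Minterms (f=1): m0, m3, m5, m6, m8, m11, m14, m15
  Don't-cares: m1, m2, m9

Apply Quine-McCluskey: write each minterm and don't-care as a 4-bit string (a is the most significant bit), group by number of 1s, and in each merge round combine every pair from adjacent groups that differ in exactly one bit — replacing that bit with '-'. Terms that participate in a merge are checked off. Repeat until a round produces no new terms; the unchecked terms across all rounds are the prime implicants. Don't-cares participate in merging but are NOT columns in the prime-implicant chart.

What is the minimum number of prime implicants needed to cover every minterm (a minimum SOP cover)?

5

[col 0] 0000*, 0001*, 0010*, 0011*, 0101*, 0110*, 1000*, 1001*, 1011*, 1110*, 1111*
[col 1] -000*, -001*, -011*, -110, 0-01, 0-10, 00-0*, 00-1*, 000-*, 001-*, 1-11, 10-1*, 100-*, 111-
[col 2] -0-1, -00-, 00--
Prime implicants: -0-1, -00-, -110, 0-01, 0-10, 00--, 1-11, 111-
PI chart (minterm → PIs covering it):
  0 | -00-,00--
  3 | -0-1,00--
  5 | 0-01  (sole → essential)
  6 | -110,0-10
  8 | -00-  (sole → essential)
  11 | -0-1,1-11
  14 | -110,111-
  15 | 1-11,111-
Essential prime implicants: -00-, 0-01
Petrick residual → -0-1, -110, 1-11
Minimum SOP uses 5 PIs: b'd + b'c' + bcd' + a'c'd + acd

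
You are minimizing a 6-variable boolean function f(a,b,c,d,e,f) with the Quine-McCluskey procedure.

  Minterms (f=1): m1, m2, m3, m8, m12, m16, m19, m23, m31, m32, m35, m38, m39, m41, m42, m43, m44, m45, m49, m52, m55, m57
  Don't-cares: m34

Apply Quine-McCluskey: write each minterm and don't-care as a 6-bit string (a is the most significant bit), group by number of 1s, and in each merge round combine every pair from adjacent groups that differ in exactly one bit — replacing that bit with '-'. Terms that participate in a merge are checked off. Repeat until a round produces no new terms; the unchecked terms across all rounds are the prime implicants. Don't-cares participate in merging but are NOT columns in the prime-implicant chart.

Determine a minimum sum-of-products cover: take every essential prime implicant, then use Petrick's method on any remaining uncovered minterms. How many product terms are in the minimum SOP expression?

size-2^0 implicants → 000001(✓)  000010(✓)  000011(✓)  001000(✓)  001100(✓)  010000  010011(✓)  010111(✓)  011111(✓)  100000(✓)  100010(✓)  100011(✓)  100110(✓)  100111(✓)  101001(✓)  101010(✓)  101011(✓)  101100(✓)  101101(✓)  110001(✓)  110100  110111(✓)  111001(✓)
size-2^1 implicants → -00010(✓)  -00011(✓)  -01100  -10111  0-0011  0000-1  00001-(✓)  001-00  01-111  010-11  1-0111  1-1001  10-010(✓)  10-011(✓)  100-10(✓)  100-11(✓)  1000-0  10001-(✓)  10011-(✓)  101-01  1010-1  10101-(✓)  10110-  11-001
size-2^2 implicants → -0001-  10-01-  100-1-
Unchecked terms (primes): -0001-, -01100, -10111, 0-0011, 0000-1, 001-00, 01-111, 010-11, 010000, 1-0111, 1-1001, 10-01-, 100-1-, 1000-0, 101-01, 1010-1, 10110-, 11-001, 110100
Minterm coverage:
  m1 ⊆ 0000-1 [E]
  m2 ⊆ -0001- [E]
  m3 ⊆ -0001-,0-0011,0000-1
  m8 ⊆ 001-00 [E]
  m12 ⊆ -01100,001-00
  m16 ⊆ 010000 [E]
  m19 ⊆ 0-0011,010-11
  m23 ⊆ -10111,01-111,010-11
  m31 ⊆ 01-111 [E]
  m32 ⊆ 1000-0 [E]
  m35 ⊆ -0001-,10-01-,100-1-
  m38 ⊆ 100-1- [E]
  m39 ⊆ 1-0111,100-1-
  m41 ⊆ 1-1001,101-01,1010-1
  m42 ⊆ 10-01- [E]
  m43 ⊆ 10-01-,1010-1
  m44 ⊆ -01100,10110-
  m45 ⊆ 101-01,10110-
  m49 ⊆ 11-001 [E]
  m52 ⊆ 110100 [E]
  m55 ⊆ -10111,1-0111
  m57 ⊆ 1-1001,11-001
E = {-0001-, 0000-1, 001-00, 01-111, 010000, 10-01-, 100-1-, 1000-0, 11-001, 110100}
Petrick residual → -01100, -10111, 0-0011, 101-01
Cover = b'c'd'e + b'cde'f' + bc'def + a'c'd'ef + a'b'c'd'f + a'b'ce'f' + a'bdef + a'bc'd'e'f' + ab'd'e + ab'c'e + ab'c'd'f' + ab'ce'f + abd'e'f + abc'de'f'  |cover|=14

14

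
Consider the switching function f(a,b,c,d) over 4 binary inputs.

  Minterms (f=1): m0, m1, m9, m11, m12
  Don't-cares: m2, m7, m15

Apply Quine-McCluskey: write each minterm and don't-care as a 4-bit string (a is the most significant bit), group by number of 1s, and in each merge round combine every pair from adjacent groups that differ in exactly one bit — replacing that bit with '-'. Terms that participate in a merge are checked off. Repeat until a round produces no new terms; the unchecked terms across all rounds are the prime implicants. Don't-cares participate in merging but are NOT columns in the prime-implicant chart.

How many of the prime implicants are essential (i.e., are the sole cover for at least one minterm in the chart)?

1

size-2^0 implicants → 0000(✓)  0001(✓)  0010(✓)  0111(✓)  1001(✓)  1011(✓)  1100  1111(✓)
size-2^1 implicants → -001  -111  00-0  000-  1-11  10-1
Unchecked terms (primes): -001, -111, 00-0, 000-, 1-11, 10-1, 1100
Minterm coverage:
  m0 ⊆ 00-0,000-
  m1 ⊆ -001,000-
  m9 ⊆ -001,10-1
  m11 ⊆ 1-11,10-1
  m12 ⊆ 1100 [E]
E = {1100}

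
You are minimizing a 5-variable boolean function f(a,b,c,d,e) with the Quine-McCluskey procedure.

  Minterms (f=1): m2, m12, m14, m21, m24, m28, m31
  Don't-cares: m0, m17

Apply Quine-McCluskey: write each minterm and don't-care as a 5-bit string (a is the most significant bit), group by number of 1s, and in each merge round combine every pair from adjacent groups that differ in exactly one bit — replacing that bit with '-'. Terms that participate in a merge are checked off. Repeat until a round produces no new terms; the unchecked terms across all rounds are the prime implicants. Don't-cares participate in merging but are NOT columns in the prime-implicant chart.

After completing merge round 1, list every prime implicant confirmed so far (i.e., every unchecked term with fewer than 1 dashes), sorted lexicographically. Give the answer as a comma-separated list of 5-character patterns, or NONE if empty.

11111

[col 0] 00000*, 00010*, 01100*, 01110*, 10001*, 10101*, 11000*, 11100*, 11111
[col 1] -1100, 000-0, 011-0, 10-01, 11-00
Prime implicants: -1100, 000-0, 011-0, 10-01, 11-00, 11111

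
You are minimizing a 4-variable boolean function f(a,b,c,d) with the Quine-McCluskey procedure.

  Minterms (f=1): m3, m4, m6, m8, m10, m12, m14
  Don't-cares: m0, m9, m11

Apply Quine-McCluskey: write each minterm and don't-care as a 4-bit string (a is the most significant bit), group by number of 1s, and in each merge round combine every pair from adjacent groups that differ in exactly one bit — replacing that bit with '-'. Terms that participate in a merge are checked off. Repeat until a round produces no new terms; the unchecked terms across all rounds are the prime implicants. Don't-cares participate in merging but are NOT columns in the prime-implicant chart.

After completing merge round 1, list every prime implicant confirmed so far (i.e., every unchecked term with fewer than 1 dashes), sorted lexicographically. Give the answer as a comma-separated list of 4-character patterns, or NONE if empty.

Round 0: 0000✓ 0011✓ 0100✓ 0110✓ 1000✓ 1001✓ 1010✓ 1011✓ 1100✓ 1110✓
Round 1: -000✓ -011 -100✓ -110✓ 0-00✓ 01-0✓ 1-00✓ 1-10✓ 10-0✓ 10-1✓ 100-✓ 101-✓ 11-0✓
Round 2: --00 -1-0 1--0 10--
PIs = {--00, -011, -1-0, 1--0, 10--}

NONE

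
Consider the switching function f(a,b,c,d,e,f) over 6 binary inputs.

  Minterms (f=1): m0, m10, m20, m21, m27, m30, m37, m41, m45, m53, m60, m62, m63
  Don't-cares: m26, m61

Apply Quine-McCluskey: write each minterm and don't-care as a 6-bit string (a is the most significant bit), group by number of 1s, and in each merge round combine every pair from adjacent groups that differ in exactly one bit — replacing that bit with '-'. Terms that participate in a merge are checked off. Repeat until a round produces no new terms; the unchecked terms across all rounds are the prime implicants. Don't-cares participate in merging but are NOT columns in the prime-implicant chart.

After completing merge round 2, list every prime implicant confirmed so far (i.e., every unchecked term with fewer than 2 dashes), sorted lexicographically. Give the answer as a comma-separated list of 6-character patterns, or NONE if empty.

-10101, -11110, 0-1010, 000000, 01010-, 011-10, 01101-, 101-01

size-2^0 implicants → 000000  001010(✓)  010100(✓)  010101(✓)  011010(✓)  011011(✓)  011110(✓)  100101(✓)  101001(✓)  101101(✓)  110101(✓)  111100(✓)  111101(✓)  111110(✓)  111111(✓)
size-2^1 implicants → -10101  -11110  0-1010  01010-  011-10  01101-  1-0101(✓)  1-1101(✓)  10-101(✓)  101-01  11-101(✓)  1111-0(✓)  1111-1(✓)  11110-(✓)  11111-(✓)
size-2^2 implicants → 1--101  1111--
Unchecked terms (primes): -10101, -11110, 0-1010, 000000, 01010-, 011-10, 01101-, 1--101, 101-01, 1111--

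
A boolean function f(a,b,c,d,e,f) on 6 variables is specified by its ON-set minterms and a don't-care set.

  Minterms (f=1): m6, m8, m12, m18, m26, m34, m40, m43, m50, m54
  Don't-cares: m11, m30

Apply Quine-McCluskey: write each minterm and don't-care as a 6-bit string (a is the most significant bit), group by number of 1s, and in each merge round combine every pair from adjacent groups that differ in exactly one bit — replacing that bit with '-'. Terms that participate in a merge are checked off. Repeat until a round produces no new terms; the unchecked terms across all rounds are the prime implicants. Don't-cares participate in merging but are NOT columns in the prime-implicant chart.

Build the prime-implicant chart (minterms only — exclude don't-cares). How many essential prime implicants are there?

size-2^0 implicants → 000110  001000(✓)  001011(✓)  001100(✓)  010010(✓)  011010(✓)  011110(✓)  100010(✓)  101000(✓)  101011(✓)  110010(✓)  110110(✓)
size-2^1 implicants → -01000  -01011  -10010  001-00  01-010  011-10  1-0010  110-10
Unchecked terms (primes): -01000, -01011, -10010, 000110, 001-00, 01-010, 011-10, 1-0010, 110-10
Minterm coverage:
  m6 ⊆ 000110 [E]
  m8 ⊆ -01000,001-00
  m12 ⊆ 001-00 [E]
  m18 ⊆ -10010,01-010
  m26 ⊆ 01-010,011-10
  m34 ⊆ 1-0010 [E]
  m40 ⊆ -01000 [E]
  m43 ⊆ -01011 [E]
  m50 ⊆ -10010,1-0010,110-10
  m54 ⊆ 110-10 [E]
E = {-01000, -01011, 000110, 001-00, 1-0010, 110-10}

6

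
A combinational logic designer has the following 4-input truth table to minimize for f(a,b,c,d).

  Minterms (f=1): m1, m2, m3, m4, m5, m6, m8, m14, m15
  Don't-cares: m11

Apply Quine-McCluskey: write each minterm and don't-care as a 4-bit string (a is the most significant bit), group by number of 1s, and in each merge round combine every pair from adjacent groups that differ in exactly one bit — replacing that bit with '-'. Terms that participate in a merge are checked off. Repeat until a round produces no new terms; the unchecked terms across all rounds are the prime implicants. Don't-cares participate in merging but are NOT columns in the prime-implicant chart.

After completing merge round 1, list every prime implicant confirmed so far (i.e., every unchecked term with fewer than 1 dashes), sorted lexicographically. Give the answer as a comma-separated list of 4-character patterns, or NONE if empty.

1000

size-2^0 implicants → 0001(✓)  0010(✓)  0011(✓)  0100(✓)  0101(✓)  0110(✓)  1000  1011(✓)  1110(✓)  1111(✓)
size-2^1 implicants → -011  -110  0-01  0-10  00-1  001-  01-0  010-  1-11  111-
Unchecked terms (primes): -011, -110, 0-01, 0-10, 00-1, 001-, 01-0, 010-, 1-11, 1000, 111-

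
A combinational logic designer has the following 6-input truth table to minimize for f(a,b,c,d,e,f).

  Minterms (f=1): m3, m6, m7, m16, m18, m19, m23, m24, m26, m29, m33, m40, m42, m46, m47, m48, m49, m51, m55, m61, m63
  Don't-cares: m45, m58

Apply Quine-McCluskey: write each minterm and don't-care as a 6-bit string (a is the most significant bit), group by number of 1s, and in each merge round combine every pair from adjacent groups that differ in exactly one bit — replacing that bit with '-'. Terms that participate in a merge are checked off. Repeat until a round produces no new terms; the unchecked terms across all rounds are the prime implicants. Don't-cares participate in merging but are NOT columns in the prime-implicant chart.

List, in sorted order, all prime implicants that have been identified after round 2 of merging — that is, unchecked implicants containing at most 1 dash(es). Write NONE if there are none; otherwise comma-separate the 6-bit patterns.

-10000, -11010, -11101, 00011-, 01001-, 1-0001, 1-1010, 101-10, 1010-0, 10111-, 11-111, 1100-1, 11000-

[col 0] 000011*, 000110*, 000111*, 010000*, 010010*, 010011*, 010111*, 011000*, 011010*, 011101*, 100001*, 101000*, 101010*, 101101*, 101110*, 101111*, 110000*, 110001*, 110011*, 110111*, 111010*, 111101*, 111111*
[col 1] -10000, -10011*, -10111*, -11010, -11101, 0-0011*, 0-0111*, 000-11*, 00011-, 01-000*, 01-010*, 010-11*, 0100-0*, 01001-, 0110-0*, 1-0001, 1-1010, 1-1101*, 1-1111*, 101-10, 1010-0, 1011-1*, 10111-, 11-111, 110-11*, 1100-1, 11000-, 1111-1*
[col 2] -10-11, 0-0-11, 01-0-0, 1-11-1
Prime implicants: -10-11, -10000, -11010, -11101, 0-0-11, 00011-, 01-0-0, 01001-, 1-0001, 1-1010, 1-11-1, 101-10, 1010-0, 10111-, 11-111, 1100-1, 11000-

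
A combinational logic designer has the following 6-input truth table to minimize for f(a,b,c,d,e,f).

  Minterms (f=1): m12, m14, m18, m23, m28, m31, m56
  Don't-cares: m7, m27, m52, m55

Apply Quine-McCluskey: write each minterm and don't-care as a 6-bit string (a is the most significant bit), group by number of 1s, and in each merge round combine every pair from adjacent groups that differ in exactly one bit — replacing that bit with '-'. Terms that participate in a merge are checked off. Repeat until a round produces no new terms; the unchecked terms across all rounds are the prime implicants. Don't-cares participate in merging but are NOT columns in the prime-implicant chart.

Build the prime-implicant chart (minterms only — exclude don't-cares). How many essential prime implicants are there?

Round 0: 000111✓ 001100✓ 001110✓ 010010 010111✓ 011011✓ 011100✓ 011111✓ 110100 110111✓ 111000
Round 1: -10111 0-0111 0-1100 0011-0 01-111 011-11
PIs = {-10111, 0-0111, 0-1100, 0011-0, 01-111, 010010, 011-11, 110100, 111000}
Coverage chart:
  m12: 0-1100,0011-0
  m14: 0011-0 ←essential
  m18: 010010 ←essential
  m23: -10111,0-0111,01-111
  m28: 0-1100 ←essential
  m31: 01-111,011-11
  m56: 111000 ←essential
Essential: 0-1100, 0011-0, 010010, 111000

4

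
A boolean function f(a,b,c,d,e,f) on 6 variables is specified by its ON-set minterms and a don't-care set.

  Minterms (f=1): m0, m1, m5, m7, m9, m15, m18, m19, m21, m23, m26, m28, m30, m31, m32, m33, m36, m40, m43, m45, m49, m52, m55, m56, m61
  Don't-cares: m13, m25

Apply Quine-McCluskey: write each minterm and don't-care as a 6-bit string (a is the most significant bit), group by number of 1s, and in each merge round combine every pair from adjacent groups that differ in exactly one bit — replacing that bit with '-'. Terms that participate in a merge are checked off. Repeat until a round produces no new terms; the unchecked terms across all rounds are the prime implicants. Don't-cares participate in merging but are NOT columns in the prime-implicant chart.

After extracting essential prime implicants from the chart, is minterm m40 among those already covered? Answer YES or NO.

YES

Round 0: 000000✓ 000001✓ 000101✓ 000111✓ 001001✓ 001101✓ 001111✓ 010010✓ 010011✓ 010101✓ 010111✓ 011001✓ 011010✓ 011100✓ 011110✓ 011111✓ 100000✓ 100001✓ 100100✓ 101000✓ 101011 101101✓ 110001✓ 110100✓ 110111✓ 111000✓ 111101✓
Round 1: -00000✓ -00001✓ -01101 -10111 0-0101✓ 0-0111✓ 0-1001 0-1111✓ 00-001✓ 00-101✓ 00-111✓ 000-01✓ 00000-✓ 0001-1✓ 001-01✓ 0011-1✓ 01-010 01-111✓ 010-11 01001- 0101-1✓ 011-10 0111-0 01111- 1-0001 1-0100 1-1000 1-1101 10-000 100-00 10000-✓
Round 2: -0000- 0--111 0-01-1 00--01 00-1-1
PIs = {-0000-, -01101, -10111, 0--111, 0-01-1, 0-1001, 00--01, 00-1-1, 01-010, 010-11, 01001-, 011-10, 0111-0, 01111-, 1-0001, 1-0100, 1-1000, 1-1101, 10-000, 100-00, 101011}
Coverage chart:
  m0: -0000- ←essential
  m1: -0000-,00--01
  m5: 0-01-1,00--01,00-1-1
  m7: 0--111,0-01-1,00-1-1
  m9: 0-1001,00--01
  m15: 0--111,00-1-1
  m18: 01-010,01001-
  m19: 010-11,01001-
  m21: 0-01-1 ←essential
  m23: -10111,0--111,0-01-1,010-11
  m26: 01-010,011-10
  m28: 0111-0 ←essential
  m30: 011-10,0111-0,01111-
  m31: 0--111,01111-
  m32: -0000-,10-000,100-00
  m33: -0000-,1-0001
  m36: 1-0100,100-00
  m40: 1-1000,10-000
  m43: 101011 ←essential
  m45: -01101,1-1101
  m49: 1-0001 ←essential
  m52: 1-0100 ←essential
  m55: -10111 ←essential
  m56: 1-1000 ←essential
  m61: 1-1101 ←essential
Essential: -0000-, -10111, 0-01-1, 0111-0, 1-0001, 1-0100, 1-1000, 1-1101, 101011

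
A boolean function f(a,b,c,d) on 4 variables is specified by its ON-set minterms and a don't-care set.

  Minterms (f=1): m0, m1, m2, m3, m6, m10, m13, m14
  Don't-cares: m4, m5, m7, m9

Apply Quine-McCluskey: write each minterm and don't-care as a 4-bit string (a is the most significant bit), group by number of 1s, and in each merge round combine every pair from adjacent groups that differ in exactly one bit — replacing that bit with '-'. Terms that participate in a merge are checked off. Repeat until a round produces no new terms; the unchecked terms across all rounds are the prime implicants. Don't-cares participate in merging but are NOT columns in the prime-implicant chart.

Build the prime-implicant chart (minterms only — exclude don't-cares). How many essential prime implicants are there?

3

Round 0: 0000✓ 0001✓ 0010✓ 0011✓ 0100✓ 0101✓ 0110✓ 0111✓ 1001✓ 1010✓ 1101✓ 1110✓
Round 1: -001✓ -010✓ -101✓ -110✓ 0-00✓ 0-01✓ 0-10✓ 0-11✓ 00-0✓ 00-1✓ 000-✓ 001-✓ 01-0✓ 01-1✓ 010-✓ 011-✓ 1-01✓ 1-10✓
Round 2: --01 --10 0--0✓ 0--1✓ 0-0-✓ 0-1-✓ 00--✓ 01--✓
Round 3: 0---
PIs = {--01, --10, 0---}
Coverage chart:
  m0: 0--- ←essential
  m1: --01,0---
  m2: --10,0---
  m3: 0--- ←essential
  m6: --10,0---
  m10: --10 ←essential
  m13: --01 ←essential
  m14: --10 ←essential
Essential: --01, --10, 0---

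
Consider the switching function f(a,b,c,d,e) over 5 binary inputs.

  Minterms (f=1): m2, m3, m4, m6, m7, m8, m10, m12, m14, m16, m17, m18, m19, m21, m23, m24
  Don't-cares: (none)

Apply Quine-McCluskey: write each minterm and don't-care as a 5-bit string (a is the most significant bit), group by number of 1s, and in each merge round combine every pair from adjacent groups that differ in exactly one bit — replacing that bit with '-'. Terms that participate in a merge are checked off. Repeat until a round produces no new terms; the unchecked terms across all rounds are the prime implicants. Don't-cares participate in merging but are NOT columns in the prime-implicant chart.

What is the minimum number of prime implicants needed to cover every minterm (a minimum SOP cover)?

6

[col 0] 00010*, 00011*, 00100*, 00110*, 00111*, 01000*, 01010*, 01100*, 01110*, 10000*, 10001*, 10010*, 10011*, 10101*, 10111*, 11000*
[col 1] -0010*, -0011*, -0111*, -1000, 0-010*, 0-100*, 0-110*, 00-10*, 00-11*, 0001-*, 001-0*, 0011-*, 01-00*, 01-10*, 010-0*, 011-0*, 1-000, 10-01*, 10-11*, 100-0*, 100-1*, 1000-*, 1001-*, 101-1*
[col 2] -0-11, -001-, 0--10, 0-1-0, 00-1-, 01--0, 10--1, 100--
Prime implicants: -0-11, -001-, -1000, 0--10, 0-1-0, 00-1-, 01--0, 1-000, 10--1, 100--
PI chart (minterm → PIs covering it):
  2 | -001-,0--10,00-1-
  3 | -0-11,-001-,00-1-
  4 | 0-1-0  (sole → essential)
  6 | 0--10,0-1-0,00-1-
  7 | -0-11,00-1-
  8 | -1000,01--0
  10 | 0--10,01--0
  12 | 0-1-0,01--0
  14 | 0--10,0-1-0,01--0
  16 | 1-000,100--
  17 | 10--1,100--
  18 | -001-,100--
  19 | -0-11,-001-,10--1,100--
  21 | 10--1  (sole → essential)
  23 | -0-11,10--1
  24 | -1000,1-000
Essential prime implicants: 0-1-0, 10--1
Petrick residual → -0-11, -001-, 01--0, 1-000
Minimum SOP uses 6 PIs: b'de + b'c'd + a'ce' + a'be' + ac'd'e' + ab'e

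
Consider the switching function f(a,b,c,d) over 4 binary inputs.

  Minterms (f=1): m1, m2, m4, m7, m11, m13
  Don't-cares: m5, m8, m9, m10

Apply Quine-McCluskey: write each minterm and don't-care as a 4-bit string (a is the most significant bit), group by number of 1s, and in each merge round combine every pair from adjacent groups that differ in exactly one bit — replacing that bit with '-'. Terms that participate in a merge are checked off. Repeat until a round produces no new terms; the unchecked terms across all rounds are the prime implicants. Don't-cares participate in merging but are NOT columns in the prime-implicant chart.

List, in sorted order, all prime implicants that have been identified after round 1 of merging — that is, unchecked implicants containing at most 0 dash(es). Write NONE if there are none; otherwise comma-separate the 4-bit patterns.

NONE

size-2^0 implicants → 0001(✓)  0010(✓)  0100(✓)  0101(✓)  0111(✓)  1000(✓)  1001(✓)  1010(✓)  1011(✓)  1101(✓)
size-2^1 implicants → -001(✓)  -010  -101(✓)  0-01(✓)  01-1  010-  1-01(✓)  10-0(✓)  10-1(✓)  100-(✓)  101-(✓)
size-2^2 implicants → --01  10--
Unchecked terms (primes): --01, -010, 01-1, 010-, 10--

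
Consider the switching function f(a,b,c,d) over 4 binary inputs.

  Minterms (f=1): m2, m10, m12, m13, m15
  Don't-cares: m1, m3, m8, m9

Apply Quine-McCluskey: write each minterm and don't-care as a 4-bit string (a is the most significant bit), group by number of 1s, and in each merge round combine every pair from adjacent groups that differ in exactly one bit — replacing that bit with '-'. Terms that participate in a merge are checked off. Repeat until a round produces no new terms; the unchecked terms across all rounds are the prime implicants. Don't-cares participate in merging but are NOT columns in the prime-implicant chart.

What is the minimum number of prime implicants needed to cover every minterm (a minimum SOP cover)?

Round 0: 0001✓ 0010✓ 0011✓ 1000✓ 1001✓ 1010✓ 1100✓ 1101✓ 1111✓
Round 1: -001 -010 00-1 001- 1-00✓ 1-01✓ 10-0 100-✓ 11-1 110-✓
Round 2: 1-0-
PIs = {-001, -010, 00-1, 001-, 1-0-, 10-0, 11-1}
Coverage chart:
  m2: -010,001-
  m10: -010,10-0
  m12: 1-0- ←essential
  m13: 1-0-,11-1
  m15: 11-1 ←essential
Essential: 1-0-, 11-1
Petrick residual → -010
Min cover (3 terms): b'cd' + ac' + abd

3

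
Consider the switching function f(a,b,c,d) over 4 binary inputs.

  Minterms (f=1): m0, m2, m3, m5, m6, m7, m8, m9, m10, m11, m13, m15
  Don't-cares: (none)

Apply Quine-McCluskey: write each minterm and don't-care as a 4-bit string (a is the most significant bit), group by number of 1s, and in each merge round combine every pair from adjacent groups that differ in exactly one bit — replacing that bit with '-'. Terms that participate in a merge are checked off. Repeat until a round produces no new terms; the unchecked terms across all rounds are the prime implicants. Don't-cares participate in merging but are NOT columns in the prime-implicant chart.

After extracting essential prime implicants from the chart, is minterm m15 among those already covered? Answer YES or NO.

size-2^0 implicants → 0000(✓)  0010(✓)  0011(✓)  0101(✓)  0110(✓)  0111(✓)  1000(✓)  1001(✓)  1010(✓)  1011(✓)  1101(✓)  1111(✓)
size-2^1 implicants → -000(✓)  -010(✓)  -011(✓)  -101(✓)  -111(✓)  0-10(✓)  0-11(✓)  00-0(✓)  001-(✓)  01-1(✓)  011-(✓)  1-01(✓)  1-11(✓)  10-0(✓)  10-1(✓)  100-(✓)  101-(✓)  11-1(✓)
size-2^2 implicants → --11  -0-0  -01-  -1-1  0-1-  1--1  10--
Unchecked terms (primes): --11, -0-0, -01-, -1-1, 0-1-, 1--1, 10--
Minterm coverage:
  m0 ⊆ -0-0 [E]
  m2 ⊆ -0-0,-01-,0-1-
  m3 ⊆ --11,-01-,0-1-
  m5 ⊆ -1-1 [E]
  m6 ⊆ 0-1- [E]
  m7 ⊆ --11,-1-1,0-1-
  m8 ⊆ -0-0,10--
  m9 ⊆ 1--1,10--
  m10 ⊆ -0-0,-01-,10--
  m11 ⊆ --11,-01-,1--1,10--
  m13 ⊆ -1-1,1--1
  m15 ⊆ --11,-1-1,1--1
E = {-0-0, -1-1, 0-1-}

YES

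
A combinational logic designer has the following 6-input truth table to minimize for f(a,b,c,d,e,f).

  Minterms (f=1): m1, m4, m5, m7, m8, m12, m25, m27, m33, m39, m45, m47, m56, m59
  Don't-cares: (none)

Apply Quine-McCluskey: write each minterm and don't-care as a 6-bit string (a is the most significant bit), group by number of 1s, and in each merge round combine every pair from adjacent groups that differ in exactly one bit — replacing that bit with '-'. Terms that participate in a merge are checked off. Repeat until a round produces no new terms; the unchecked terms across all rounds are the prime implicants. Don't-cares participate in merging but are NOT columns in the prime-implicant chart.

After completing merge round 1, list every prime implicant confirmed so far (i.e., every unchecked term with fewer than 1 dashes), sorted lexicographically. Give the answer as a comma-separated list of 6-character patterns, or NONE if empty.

Round 0: 000001✓ 000100✓ 000101✓ 000111✓ 001000✓ 001100✓ 011001✓ 011011✓ 100001✓ 100111✓ 101101✓ 101111✓ 111000 111011✓
Round 1: -00001 -00111 -11011 00-100 000-01 0001-1 00010- 001-00 0110-1 10-111 1011-1
PIs = {-00001, -00111, -11011, 00-100, 000-01, 0001-1, 00010-, 001-00, 0110-1, 10-111, 1011-1, 111000}

111000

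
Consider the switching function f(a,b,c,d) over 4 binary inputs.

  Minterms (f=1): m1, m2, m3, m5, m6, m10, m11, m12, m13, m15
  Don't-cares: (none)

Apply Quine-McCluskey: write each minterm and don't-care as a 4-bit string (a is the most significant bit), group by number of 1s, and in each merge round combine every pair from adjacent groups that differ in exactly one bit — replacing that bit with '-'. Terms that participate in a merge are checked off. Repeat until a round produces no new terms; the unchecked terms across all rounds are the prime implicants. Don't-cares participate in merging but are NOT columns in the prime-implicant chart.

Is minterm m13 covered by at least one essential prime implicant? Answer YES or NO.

YES

Round 0: 0001✓ 0010✓ 0011✓ 0101✓ 0110✓ 1010✓ 1011✓ 1100✓ 1101✓ 1111✓
Round 1: -010✓ -011✓ -101 0-01 0-10 00-1 001-✓ 1-11 101-✓ 11-1 110-
Round 2: -01-
PIs = {-01-, -101, 0-01, 0-10, 00-1, 1-11, 11-1, 110-}
Coverage chart:
  m1: 0-01,00-1
  m2: -01-,0-10
  m3: -01-,00-1
  m5: -101,0-01
  m6: 0-10 ←essential
  m10: -01- ←essential
  m11: -01-,1-11
  m12: 110- ←essential
  m13: -101,11-1,110-
  m15: 1-11,11-1
Essential: -01-, 0-10, 110-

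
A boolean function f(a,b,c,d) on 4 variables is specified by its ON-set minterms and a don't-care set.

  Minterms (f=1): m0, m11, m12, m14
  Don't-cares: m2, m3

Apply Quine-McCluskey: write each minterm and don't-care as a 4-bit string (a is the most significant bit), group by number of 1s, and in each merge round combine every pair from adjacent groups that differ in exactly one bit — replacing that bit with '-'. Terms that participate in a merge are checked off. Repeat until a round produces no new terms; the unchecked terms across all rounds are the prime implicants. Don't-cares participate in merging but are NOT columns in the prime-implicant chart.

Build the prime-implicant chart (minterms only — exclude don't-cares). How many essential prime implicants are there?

[col 0] 0000*, 0010*, 0011*, 1011*, 1100*, 1110*
[col 1] -011, 00-0, 001-, 11-0
Prime implicants: -011, 00-0, 001-, 11-0
PI chart (minterm → PIs covering it):
  0 | 00-0  (sole → essential)
  11 | -011  (sole → essential)
  12 | 11-0  (sole → essential)
  14 | 11-0  (sole → essential)
Essential prime implicants: -011, 00-0, 11-0

3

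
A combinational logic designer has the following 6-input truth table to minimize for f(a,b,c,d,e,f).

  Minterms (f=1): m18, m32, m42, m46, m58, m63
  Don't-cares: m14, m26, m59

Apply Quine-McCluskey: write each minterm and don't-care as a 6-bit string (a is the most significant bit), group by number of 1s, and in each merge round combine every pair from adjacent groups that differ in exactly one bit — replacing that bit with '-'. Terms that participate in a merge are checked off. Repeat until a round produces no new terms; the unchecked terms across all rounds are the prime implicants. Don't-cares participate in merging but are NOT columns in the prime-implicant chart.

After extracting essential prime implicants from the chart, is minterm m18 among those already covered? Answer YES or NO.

YES

Round 0: 001110✓ 010010✓ 011010✓ 100000 101010✓ 101110✓ 111010✓ 111011✓ 111111✓
Round 1: -01110 -11010 01-010 1-1010 101-10 111-11 11101-
PIs = {-01110, -11010, 01-010, 1-1010, 100000, 101-10, 111-11, 11101-}
Coverage chart:
  m18: 01-010 ←essential
  m32: 100000 ←essential
  m42: 1-1010,101-10
  m46: -01110,101-10
  m58: -11010,1-1010,11101-
  m63: 111-11 ←essential
Essential: 01-010, 100000, 111-11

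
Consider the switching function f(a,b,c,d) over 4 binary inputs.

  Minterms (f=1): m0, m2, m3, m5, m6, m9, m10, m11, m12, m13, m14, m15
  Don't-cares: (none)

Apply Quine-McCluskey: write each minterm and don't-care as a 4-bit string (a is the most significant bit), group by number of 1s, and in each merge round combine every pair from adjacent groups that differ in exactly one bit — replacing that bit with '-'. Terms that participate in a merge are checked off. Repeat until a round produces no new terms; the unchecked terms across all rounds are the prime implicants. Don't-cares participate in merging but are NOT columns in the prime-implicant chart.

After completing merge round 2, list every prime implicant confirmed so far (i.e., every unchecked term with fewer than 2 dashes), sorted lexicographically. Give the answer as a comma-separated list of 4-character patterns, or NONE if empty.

-101, 00-0

Round 0: 0000✓ 0010✓ 0011✓ 0101✓ 0110✓ 1001✓ 1010✓ 1011✓ 1100✓ 1101✓ 1110✓ 1111✓
Round 1: -010✓ -011✓ -101 -110✓ 0-10✓ 00-0 001-✓ 1-01✓ 1-10✓ 1-11✓ 10-1✓ 101-✓ 11-0✓ 11-1✓ 110-✓ 111-✓
Round 2: --10 -01- 1--1 1-1- 11--
PIs = {--10, -01-, -101, 00-0, 1--1, 1-1-, 11--}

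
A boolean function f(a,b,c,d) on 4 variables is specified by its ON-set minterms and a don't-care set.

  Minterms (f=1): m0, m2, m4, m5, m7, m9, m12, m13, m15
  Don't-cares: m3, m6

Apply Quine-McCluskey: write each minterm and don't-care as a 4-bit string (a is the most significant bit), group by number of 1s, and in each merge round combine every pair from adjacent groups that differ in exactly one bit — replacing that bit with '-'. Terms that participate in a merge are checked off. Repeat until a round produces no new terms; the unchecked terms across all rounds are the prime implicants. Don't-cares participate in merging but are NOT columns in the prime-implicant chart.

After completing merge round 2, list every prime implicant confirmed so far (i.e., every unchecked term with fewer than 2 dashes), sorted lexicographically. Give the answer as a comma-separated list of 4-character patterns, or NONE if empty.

Round 0: 0000✓ 0010✓ 0011✓ 0100✓ 0101✓ 0110✓ 0111✓ 1001✓ 1100✓ 1101✓ 1111✓
Round 1: -100✓ -101✓ -111✓ 0-00✓ 0-10✓ 0-11✓ 00-0✓ 001-✓ 01-0✓ 01-1✓ 010-✓ 011-✓ 1-01 11-1✓ 110-✓
Round 2: -1-1 -10- 0--0 0-1- 01--
PIs = {-1-1, -10-, 0--0, 0-1-, 01--, 1-01}

1-01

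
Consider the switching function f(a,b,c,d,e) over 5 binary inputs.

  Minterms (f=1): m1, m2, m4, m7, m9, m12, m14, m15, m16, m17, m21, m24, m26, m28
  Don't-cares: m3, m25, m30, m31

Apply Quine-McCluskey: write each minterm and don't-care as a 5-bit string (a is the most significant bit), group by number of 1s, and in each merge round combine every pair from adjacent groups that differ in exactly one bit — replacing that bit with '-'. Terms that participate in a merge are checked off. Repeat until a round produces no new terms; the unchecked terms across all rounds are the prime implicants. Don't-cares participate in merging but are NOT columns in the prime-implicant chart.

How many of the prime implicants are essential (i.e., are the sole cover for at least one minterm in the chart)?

[col 0] 00001*, 00010*, 00011*, 00100*, 00111*, 01001*, 01100*, 01110*, 01111*, 10000*, 10001*, 10101*, 11000*, 11001*, 11010*, 11100*, 11110*, 11111*
[col 1] -0001*, -1001*, -1100*, -1110*, -1111*, 0-001*, 0-100, 0-111, 00-11, 000-1, 0001-, 011-0*, 0111-*, 1-000*, 1-001*, 10-01, 1000-*, 11-00*, 11-10*, 110-0*, 1100-*, 111-0*, 1111-*
[col 2] --001, -11-0, -111-, 1-00-, 11--0
Prime implicants: --001, -11-0, -111-, 0-100, 0-111, 00-11, 000-1, 0001-, 1-00-, 10-01, 11--0
PI chart (minterm → PIs covering it):
  1 | --001,000-1
  2 | 0001-  (sole → essential)
  4 | 0-100  (sole → essential)
  7 | 0-111,00-11
  9 | --001  (sole → essential)
  12 | -11-0,0-100
  14 | -11-0,-111-
  15 | -111-,0-111
  16 | 1-00-  (sole → essential)
  17 | --001,1-00-,10-01
  21 | 10-01  (sole → essential)
  24 | 1-00-,11--0
  26 | 11--0  (sole → essential)
  28 | -11-0,11--0
Essential prime implicants: --001, 0-100, 0001-, 1-00-, 10-01, 11--0

6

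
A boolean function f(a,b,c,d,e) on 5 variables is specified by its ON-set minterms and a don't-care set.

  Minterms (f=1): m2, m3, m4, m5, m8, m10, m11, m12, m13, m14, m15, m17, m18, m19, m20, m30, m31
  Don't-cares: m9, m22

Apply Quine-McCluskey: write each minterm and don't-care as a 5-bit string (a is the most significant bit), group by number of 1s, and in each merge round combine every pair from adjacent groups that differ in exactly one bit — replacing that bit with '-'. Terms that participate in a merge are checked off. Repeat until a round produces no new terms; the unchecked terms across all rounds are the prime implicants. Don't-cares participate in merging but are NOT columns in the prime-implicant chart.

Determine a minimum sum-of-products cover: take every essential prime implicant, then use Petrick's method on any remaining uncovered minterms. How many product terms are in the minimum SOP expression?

size-2^0 implicants → 00010(✓)  00011(✓)  00100(✓)  00101(✓)  01000(✓)  01001(✓)  01010(✓)  01011(✓)  01100(✓)  01101(✓)  01110(✓)  01111(✓)  10001(✓)  10010(✓)  10011(✓)  10100(✓)  10110(✓)  11110(✓)  11111(✓)
size-2^1 implicants → -0010(✓)  -0011(✓)  -0100  -1110(✓)  -1111(✓)  0-010(✓)  0-011(✓)  0-100(✓)  0-101(✓)  0001-(✓)  0010-(✓)  01-00(✓)  01-01(✓)  01-10(✓)  01-11(✓)  010-0(✓)  010-1(✓)  0100-(✓)  0101-(✓)  011-0(✓)  011-1(✓)  0110-(✓)  0111-(✓)  1-110  10-10  100-1  1001-(✓)  101-0  1111-(✓)
size-2^2 implicants → -001-  -111-  0-01-  0-10-  01--0(✓)  01--1(✓)  01-0-(✓)  01-1-(✓)  010--(✓)  011--(✓)
size-2^3 implicants → 01---
Unchecked terms (primes): -001-, -0100, -111-, 0-01-, 0-10-, 01---, 1-110, 10-10, 100-1, 101-0
Minterm coverage:
  m2 ⊆ -001-,0-01-
  m3 ⊆ -001-,0-01-
  m4 ⊆ -0100,0-10-
  m5 ⊆ 0-10- [E]
  m8 ⊆ 01--- [E]
  m10 ⊆ 0-01-,01---
  m11 ⊆ 0-01-,01---
  m12 ⊆ 0-10-,01---
  m13 ⊆ 0-10-,01---
  m14 ⊆ -111-,01---
  m15 ⊆ -111-,01---
  m17 ⊆ 100-1 [E]
  m18 ⊆ -001-,10-10
  m19 ⊆ -001-,100-1
  m20 ⊆ -0100,101-0
  m30 ⊆ -111-,1-110
  m31 ⊆ -111- [E]
E = {-111-, 0-10-, 01---, 100-1}
Petrick residual → -001-, -0100
Cover = b'c'd + b'cd'e' + bcd + a'cd' + a'b + ab'c'e  |cover|=6

6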